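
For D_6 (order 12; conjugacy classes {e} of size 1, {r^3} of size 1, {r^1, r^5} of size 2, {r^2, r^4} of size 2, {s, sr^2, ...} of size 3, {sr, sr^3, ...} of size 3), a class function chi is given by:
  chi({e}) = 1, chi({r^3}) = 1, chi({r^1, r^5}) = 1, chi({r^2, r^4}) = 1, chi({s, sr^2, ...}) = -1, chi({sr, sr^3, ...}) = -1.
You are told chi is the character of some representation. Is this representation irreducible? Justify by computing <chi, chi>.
Irreducible: <chi, chi> = 1.

Why: <chi, chi> = (1/|G|) sum_C |C| * |chi(C)|^2 = (1/12)[1*|1|^2 + 1*|1|^2 + 2*|1|^2 + 2*|1|^2 + 3*|-1|^2 + 3*|-1|^2]
  = (1/12)[(1) + (1) + (2) + (2) + (3) + (3)] = 12/12 = 1.
A character is irreducible iff <chi, chi> = 1, so this representation is irreducible.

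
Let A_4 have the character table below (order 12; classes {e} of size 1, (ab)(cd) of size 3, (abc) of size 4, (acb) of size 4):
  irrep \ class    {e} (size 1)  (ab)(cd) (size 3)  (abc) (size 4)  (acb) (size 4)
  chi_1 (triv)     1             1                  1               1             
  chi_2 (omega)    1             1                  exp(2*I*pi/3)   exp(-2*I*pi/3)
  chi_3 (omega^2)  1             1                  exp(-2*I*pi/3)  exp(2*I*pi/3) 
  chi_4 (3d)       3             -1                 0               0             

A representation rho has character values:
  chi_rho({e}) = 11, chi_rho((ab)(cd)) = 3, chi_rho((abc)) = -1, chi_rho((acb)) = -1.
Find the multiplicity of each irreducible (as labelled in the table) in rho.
Multiplicities: chi_1: 1, chi_2: 2, chi_3: 2, chi_4: 2.

Argument: Use <chi_rho, chi> = (1/|G|) sum_C |C| * chi_rho(C) * conj(chi(C)) with |G| = 12 for each irreducible chi in the table:
  <chi_rho, chi_1> = (1/12)[1*(11)*conj(1) + 3*(3)*conj(1) + 4*(-1)*conj(1) + 4*(-1)*conj(1)]
      = (1/12)[(11) + (9) + (-4) + (-4)] = 12/12 = 1
  <chi_rho, chi_2> = (1/12)[1*(11)*conj(1) + 3*(3)*conj(1) + 4*(-1)*conj(exp(2*I*pi/3)) + 4*(-1)*conj(exp(-2*I*pi/3))]
      = (1/12)[(11) + (9) + (8 + 4*exp(-2*I*pi/3) + 8*exp(2*I*pi/3)) + (8 + 8*exp(-2*I*pi/3) + 4*exp(2*I*pi/3))] = 24/12 = 2
  <chi_rho, chi_3> = (1/12)[1*(11)*conj(1) + 3*(3)*conj(1) + 4*(-1)*conj(exp(-2*I*pi/3)) + 4*(-1)*conj(exp(2*I*pi/3))]
      = (1/12)[(11) + (9) + (8 + 8*exp(-2*I*pi/3) + 4*exp(2*I*pi/3)) + (8 + 4*exp(-2*I*pi/3) + 8*exp(2*I*pi/3))] = 24/12 = 2
  <chi_rho, chi_4> = (1/12)[1*(11)*conj(3) + 3*(3)*conj(-1) + 4*(-1)*conj(0) + 4*(-1)*conj(0)]
      = (1/12)[(33) + (-9) + (0) + (0)] = 24/12 = 2
(Exp terms are combined using exp(i*s)*conj(exp(i*t)) = exp(i*(s-t)), and sums of them are collapsed using the identity that for every m > 1 the m distinct m-th roots of unity sum to 0, e.g. 1 + exp(2*I*pi/3) + exp(-2*I*pi/3) = 0.)
Dimension check: dim(rho) = sum (mult * dim) = 1*1 + 2*1 + 2*1 + 2*3 = 11 = chi_rho(e) = 11.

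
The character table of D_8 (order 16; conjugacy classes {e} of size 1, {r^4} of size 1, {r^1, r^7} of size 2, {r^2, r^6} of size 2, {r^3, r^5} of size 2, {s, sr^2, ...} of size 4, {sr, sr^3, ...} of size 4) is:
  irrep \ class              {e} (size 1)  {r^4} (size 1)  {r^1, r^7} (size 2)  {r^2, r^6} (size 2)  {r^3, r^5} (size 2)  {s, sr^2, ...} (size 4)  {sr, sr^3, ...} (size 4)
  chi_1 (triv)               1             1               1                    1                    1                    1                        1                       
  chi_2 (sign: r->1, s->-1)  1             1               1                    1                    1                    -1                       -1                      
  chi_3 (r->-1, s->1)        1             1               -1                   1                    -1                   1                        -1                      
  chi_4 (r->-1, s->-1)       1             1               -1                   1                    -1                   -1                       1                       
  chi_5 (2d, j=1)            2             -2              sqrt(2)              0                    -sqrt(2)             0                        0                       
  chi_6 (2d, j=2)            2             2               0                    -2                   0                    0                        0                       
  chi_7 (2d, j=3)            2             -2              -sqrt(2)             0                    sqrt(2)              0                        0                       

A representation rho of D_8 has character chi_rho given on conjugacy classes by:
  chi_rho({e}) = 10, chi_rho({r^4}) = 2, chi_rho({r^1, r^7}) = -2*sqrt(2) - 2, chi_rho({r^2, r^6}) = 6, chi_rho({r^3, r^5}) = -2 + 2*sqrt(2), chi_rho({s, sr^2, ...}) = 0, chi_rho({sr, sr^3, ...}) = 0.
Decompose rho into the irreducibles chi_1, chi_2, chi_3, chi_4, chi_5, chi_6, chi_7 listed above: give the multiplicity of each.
Multiplicities: chi_1: 1, chi_2: 1, chi_3: 2, chi_4: 2, chi_5: 0, chi_6: 0, chi_7: 2.

Solution. Use <chi_rho, chi> = (1/|G|) sum_C |C| * chi_rho(C) * conj(chi(C)) with |G| = 16 for each irreducible chi in the table:
  <chi_rho, chi_1> = (1/16)[1*(10)*conj(1) + 1*(2)*conj(1) + 2*(-2*sqrt(2) - 2)*conj(1) + 2*(6)*conj(1) + 2*(-2 + 2*sqrt(2))*conj(1) + 4*(0)*conj(1) + 4*(0)*conj(1)]
      = (1/16)[(10) + (2) + (-4*sqrt(2) - 4) + (12) + (-4 + 4*sqrt(2)) + (0) + (0)] = 16/16 = 1
  <chi_rho, chi_2> = (1/16)[1*(10)*conj(1) + 1*(2)*conj(1) + 2*(-2*sqrt(2) - 2)*conj(1) + 2*(6)*conj(1) + 2*(-2 + 2*sqrt(2))*conj(1) + 4*(0)*conj(-1) + 4*(0)*conj(-1)]
      = (1/16)[(10) + (2) + (-4*sqrt(2) - 4) + (12) + (-4 + 4*sqrt(2)) + (0) + (0)] = 16/16 = 1
  <chi_rho, chi_3> = (1/16)[1*(10)*conj(1) + 1*(2)*conj(1) + 2*(-2*sqrt(2) - 2)*conj(-1) + 2*(6)*conj(1) + 2*(-2 + 2*sqrt(2))*conj(-1) + 4*(0)*conj(1) + 4*(0)*conj(-1)]
      = (1/16)[(10) + (2) + (4 + 4*sqrt(2)) + (12) + (4 - 4*sqrt(2)) + (0) + (0)] = 32/16 = 2
  <chi_rho, chi_4> = (1/16)[1*(10)*conj(1) + 1*(2)*conj(1) + 2*(-2*sqrt(2) - 2)*conj(-1) + 2*(6)*conj(1) + 2*(-2 + 2*sqrt(2))*conj(-1) + 4*(0)*conj(-1) + 4*(0)*conj(1)]
      = (1/16)[(10) + (2) + (4 + 4*sqrt(2)) + (12) + (4 - 4*sqrt(2)) + (0) + (0)] = 32/16 = 2
  <chi_rho, chi_5> = (1/16)[1*(10)*conj(2) + 1*(2)*conj(-2) + 2*(-2*sqrt(2) - 2)*conj(sqrt(2)) + 2*(6)*conj(0) + 2*(-2 + 2*sqrt(2))*conj(-sqrt(2)) + 4*(0)*conj(0) + 4*(0)*conj(0)]
      = (1/16)[(20) + (-4) + (-8 - 4*sqrt(2)) + (0) + (-8 + 4*sqrt(2)) + (0) + (0)] = 0/16 = 0
  <chi_rho, chi_6> = (1/16)[1*(10)*conj(2) + 1*(2)*conj(2) + 2*(-2*sqrt(2) - 2)*conj(0) + 2*(6)*conj(-2) + 2*(-2 + 2*sqrt(2))*conj(0) + 4*(0)*conj(0) + 4*(0)*conj(0)]
      = (1/16)[(20) + (4) + (0) + (-24) + (0) + (0) + (0)] = 0/16 = 0
  <chi_rho, chi_7> = (1/16)[1*(10)*conj(2) + 1*(2)*conj(-2) + 2*(-2*sqrt(2) - 2)*conj(-sqrt(2)) + 2*(6)*conj(0) + 2*(-2 + 2*sqrt(2))*conj(sqrt(2)) + 4*(0)*conj(0) + 4*(0)*conj(0)]
      = (1/16)[(20) + (-4) + (4*sqrt(2) + 8) + (0) + (8 - 4*sqrt(2)) + (0) + (0)] = 32/16 = 2
Dimension check: dim(rho) = sum (mult * dim) = 1*1 + 1*1 + 2*1 + 2*1 + 0*2 + 0*2 + 2*2 = 10 = chi_rho(e) = 10.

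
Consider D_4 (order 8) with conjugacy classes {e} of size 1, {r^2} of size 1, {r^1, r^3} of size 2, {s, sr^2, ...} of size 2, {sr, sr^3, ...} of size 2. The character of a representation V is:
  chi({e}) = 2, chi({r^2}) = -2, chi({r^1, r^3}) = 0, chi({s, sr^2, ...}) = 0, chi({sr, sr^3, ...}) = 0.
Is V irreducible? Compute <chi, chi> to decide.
Irreducible: <chi, chi> = 1.

Proof sketch: <chi, chi> = (1/|G|) sum_C |C| * |chi(C)|^2 = (1/8)[1*|2|^2 + 1*|-2|^2 + 2*|0|^2 + 2*|0|^2 + 2*|0|^2]
  = (1/8)[(4) + (4) + (0) + (0) + (0)] = 8/8 = 1.
A character is irreducible iff <chi, chi> = 1, so this representation is irreducible.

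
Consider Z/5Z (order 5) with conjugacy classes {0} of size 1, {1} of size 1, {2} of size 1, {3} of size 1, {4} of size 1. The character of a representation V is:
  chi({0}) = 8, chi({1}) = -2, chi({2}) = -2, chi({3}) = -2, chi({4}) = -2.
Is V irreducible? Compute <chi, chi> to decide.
Not irreducible (reducible): <chi, chi> = 16 > 1.

Why: <chi, chi> = (1/|G|) sum_C |C| * |chi(C)|^2 = (1/5)[1*|8|^2 + 1*|-2|^2 + 1*|-2|^2 + 1*|-2|^2 + 1*|-2|^2]
  = (1/5)[(64) + (4) + (4) + (4) + (4)] = 80/5 = 16.
(Exp terms are combined using exp(i*s)*conj(exp(i*t)) = exp(i*(s-t)), and sums of them are collapsed using the identity that for every m > 1 the m distinct m-th roots of unity sum to 0, e.g. 1 + exp(2*I*pi/3) + exp(-2*I*pi/3) = 0.)
A character is irreducible iff <chi, chi> = 1, so this representation is reducible.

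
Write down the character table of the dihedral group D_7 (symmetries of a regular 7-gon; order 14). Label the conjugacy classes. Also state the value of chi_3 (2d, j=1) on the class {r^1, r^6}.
Conjugacy classes: {e} of size 1, {r^1, r^6} of size 2, {r^2, r^5} of size 2, {r^3, r^4} of size 2, {s, sr, ..., sr^6} of size 7.
Character table:
  irrep \ class              {e} (size 1)  {r^1, r^6} (size 2)  {r^2, r^5} (size 2)  {r^3, r^4} (size 2)  {s, sr, ..., sr^6} (size 7)
  chi_1 (triv)               1             1                    1                    1                    1                          
  chi_2 (sign: r->1, s->-1)  1             1                    1                    1                    -1                         
  chi_3 (2d, j=1)            2             2*cos(2*pi/7)        -2*cos(3*pi/7)       -2*cos(pi/7)         0                          
  chi_4 (2d, j=2)            2             -2*cos(3*pi/7)       -2*cos(pi/7)         2*cos(2*pi/7)        0                          
  chi_5 (2d, j=3)            2             -2*cos(pi/7)         2*cos(2*pi/7)        -2*cos(3*pi/7)       0                          

Spot check: chi_3 (2d, j=1) on {r^1, r^6} = 2*cos(2*pi/7).

Solution. D_7 has order 2*7 = 14 with 5 conjugacy classes, hence 5 irreducibles. Sum of squared dims 1 + 1 + 4 + 4 + 4 = 14 = |G|. Linear characters come from the abelianisation; the 2-dimensional irreps have character r^k -> 2*cos(2*pi*j*k/7), reflections -> 0.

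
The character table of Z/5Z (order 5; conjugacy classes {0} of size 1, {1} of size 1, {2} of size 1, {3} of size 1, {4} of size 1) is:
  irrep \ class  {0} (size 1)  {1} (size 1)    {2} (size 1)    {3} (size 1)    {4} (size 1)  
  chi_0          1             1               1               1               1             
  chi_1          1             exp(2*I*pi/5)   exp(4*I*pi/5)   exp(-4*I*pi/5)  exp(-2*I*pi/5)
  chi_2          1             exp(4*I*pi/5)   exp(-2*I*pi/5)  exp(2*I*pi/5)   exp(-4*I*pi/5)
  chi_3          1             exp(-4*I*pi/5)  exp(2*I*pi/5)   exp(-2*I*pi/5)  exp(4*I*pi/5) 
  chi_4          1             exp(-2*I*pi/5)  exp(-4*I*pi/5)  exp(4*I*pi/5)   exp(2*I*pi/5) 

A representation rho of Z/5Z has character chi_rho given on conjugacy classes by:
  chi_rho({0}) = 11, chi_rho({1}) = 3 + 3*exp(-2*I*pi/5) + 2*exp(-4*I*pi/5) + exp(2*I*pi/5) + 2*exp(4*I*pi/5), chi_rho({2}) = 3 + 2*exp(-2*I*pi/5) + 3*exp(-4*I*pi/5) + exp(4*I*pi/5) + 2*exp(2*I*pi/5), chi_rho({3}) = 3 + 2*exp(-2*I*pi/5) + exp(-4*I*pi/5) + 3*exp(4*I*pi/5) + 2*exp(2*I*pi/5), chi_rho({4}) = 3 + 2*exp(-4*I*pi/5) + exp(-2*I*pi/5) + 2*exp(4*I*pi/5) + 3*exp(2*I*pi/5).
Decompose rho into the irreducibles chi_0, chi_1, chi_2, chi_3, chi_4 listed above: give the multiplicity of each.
Multiplicities: chi_0: 3, chi_1: 1, chi_2: 2, chi_3: 2, chi_4: 3.

Working: Use <chi_rho, chi> = (1/|G|) sum_C |C| * chi_rho(C) * conj(chi(C)) with |G| = 5 for each irreducible chi in the table:
  <chi_rho, chi_0> = (1/5)[1*(11)*conj(1) + 1*(3 + 3*exp(-2*I*pi/5) + 2*exp(-4*I*pi/5) + exp(2*I*pi/5) + 2*exp(4*I*pi/5))*conj(1) + 1*(3 + 2*exp(-2*I*pi/5) + 3*exp(-4*I*pi/5) + exp(4*I*pi/5) + 2*exp(2*I*pi/5))*conj(1) + 1*(3 + 2*exp(-2*I*pi/5) + exp(-4*I*pi/5) + 3*exp(4*I*pi/5) + 2*exp(2*I*pi/5))*conj(1) + 1*(3 + 2*exp(-4*I*pi/5) + exp(-2*I*pi/5) + 2*exp(4*I*pi/5) + 3*exp(2*I*pi/5))*conj(1)]
      = (1/5)[(11) + (3 + 3*exp(-2*I*pi/5) + 2*exp(-4*I*pi/5) + exp(2*I*pi/5) + 2*exp(4*I*pi/5)) + (3 + 2*exp(-2*I*pi/5) + 3*exp(-4*I*pi/5) + exp(4*I*pi/5) + 2*exp(2*I*pi/5)) + (3 + 2*exp(-2*I*pi/5) + exp(-4*I*pi/5) + 3*exp(4*I*pi/5) + 2*exp(2*I*pi/5)) + (3 + 2*exp(-4*I*pi/5) + exp(-2*I*pi/5) + 2*exp(4*I*pi/5) + 3*exp(2*I*pi/5))] = 15/5 = 3
  <chi_rho, chi_1> = (1/5)[1*(11)*conj(1) + 1*(3 + 3*exp(-2*I*pi/5) + 2*exp(-4*I*pi/5) + exp(2*I*pi/5) + 2*exp(4*I*pi/5))*conj(exp(2*I*pi/5)) + 1*(3 + 2*exp(-2*I*pi/5) + 3*exp(-4*I*pi/5) + exp(4*I*pi/5) + 2*exp(2*I*pi/5))*conj(exp(4*I*pi/5)) + 1*(3 + 2*exp(-2*I*pi/5) + exp(-4*I*pi/5) + 3*exp(4*I*pi/5) + 2*exp(2*I*pi/5))*conj(exp(-4*I*pi/5)) + 1*(3 + 2*exp(-4*I*pi/5) + exp(-2*I*pi/5) + 2*exp(4*I*pi/5) + 3*exp(2*I*pi/5))*conj(exp(-2*I*pi/5))]
      = (1/5)[(11) + (1 + 3*exp(-2*I*pi/5) + 3*exp(-4*I*pi/5) + 2*exp(4*I*pi/5) + 2*exp(2*I*pi/5)) + (1 + 2*exp(-2*I*pi/5) + 3*exp(-4*I*pi/5) + 2*exp(4*I*pi/5) + 3*exp(2*I*pi/5)) + (1 + 3*exp(-2*I*pi/5) + 2*exp(-4*I*pi/5) + 3*exp(4*I*pi/5) + 2*exp(2*I*pi/5)) + (1 + 2*exp(-2*I*pi/5) + 2*exp(-4*I*pi/5) + 3*exp(4*I*pi/5) + 3*exp(2*I*pi/5))] = 5/5 = 1
  <chi_rho, chi_2> = (1/5)[1*(11)*conj(1) + 1*(3 + 3*exp(-2*I*pi/5) + 2*exp(-4*I*pi/5) + exp(2*I*pi/5) + 2*exp(4*I*pi/5))*conj(exp(4*I*pi/5)) + 1*(3 + 2*exp(-2*I*pi/5) + 3*exp(-4*I*pi/5) + exp(4*I*pi/5) + 2*exp(2*I*pi/5))*conj(exp(-2*I*pi/5)) + 1*(3 + 2*exp(-2*I*pi/5) + exp(-4*I*pi/5) + 3*exp(4*I*pi/5) + 2*exp(2*I*pi/5))*conj(exp(2*I*pi/5)) + 1*(3 + 2*exp(-4*I*pi/5) + exp(-2*I*pi/5) + 2*exp(4*I*pi/5) + 3*exp(2*I*pi/5))*conj(exp(-4*I*pi/5))]
      = (1/5)[(11) + (2 + 3*exp(-4*I*pi/5) + exp(-2*I*pi/5) + 3*exp(4*I*pi/5) + 2*exp(2*I*pi/5)) + (2 + 3*exp(-2*I*pi/5) + exp(-4*I*pi/5) + 2*exp(4*I*pi/5) + 3*exp(2*I*pi/5)) + (2 + 3*exp(-2*I*pi/5) + 2*exp(-4*I*pi/5) + exp(4*I*pi/5) + 3*exp(2*I*pi/5)) + (2 + 2*exp(-2*I*pi/5) + 3*exp(-4*I*pi/5) + exp(2*I*pi/5) + 3*exp(4*I*pi/5))] = 10/5 = 2
  <chi_rho, chi_3> = (1/5)[1*(11)*conj(1) + 1*(3 + 3*exp(-2*I*pi/5) + 2*exp(-4*I*pi/5) + exp(2*I*pi/5) + 2*exp(4*I*pi/5))*conj(exp(-4*I*pi/5)) + 1*(3 + 2*exp(-2*I*pi/5) + 3*exp(-4*I*pi/5) + exp(4*I*pi/5) + 2*exp(2*I*pi/5))*conj(exp(2*I*pi/5)) + 1*(3 + 2*exp(-2*I*pi/5) + exp(-4*I*pi/5) + 3*exp(4*I*pi/5) + 2*exp(2*I*pi/5))*conj(exp(-2*I*pi/5)) + 1*(3 + 2*exp(-4*I*pi/5) + exp(-2*I*pi/5) + 2*exp(4*I*pi/5) + 3*exp(2*I*pi/5))*conj(exp(4*I*pi/5))]
      = (1/5)[(11) + (2 + 2*exp(-2*I*pi/5) + exp(-4*I*pi/5) + 3*exp(4*I*pi/5) + 3*exp(2*I*pi/5)) + (2 + 3*exp(-2*I*pi/5) + 2*exp(-4*I*pi/5) + exp(2*I*pi/5) + 3*exp(4*I*pi/5)) + (2 + 3*exp(-4*I*pi/5) + exp(-2*I*pi/5) + 2*exp(4*I*pi/5) + 3*exp(2*I*pi/5)) + (2 + 3*exp(-2*I*pi/5) + 3*exp(-4*I*pi/5) + exp(4*I*pi/5) + 2*exp(2*I*pi/5))] = 10/5 = 2
  <chi_rho, chi_4> = (1/5)[1*(11)*conj(1) + 1*(3 + 3*exp(-2*I*pi/5) + 2*exp(-4*I*pi/5) + exp(2*I*pi/5) + 2*exp(4*I*pi/5))*conj(exp(-2*I*pi/5)) + 1*(3 + 2*exp(-2*I*pi/5) + 3*exp(-4*I*pi/5) + exp(4*I*pi/5) + 2*exp(2*I*pi/5))*conj(exp(-4*I*pi/5)) + 1*(3 + 2*exp(-2*I*pi/5) + exp(-4*I*pi/5) + 3*exp(4*I*pi/5) + 2*exp(2*I*pi/5))*conj(exp(4*I*pi/5)) + 1*(3 + 2*exp(-4*I*pi/5) + exp(-2*I*pi/5) + 2*exp(4*I*pi/5) + 3*exp(2*I*pi/5))*conj(exp(2*I*pi/5))]
      = (1/5)[(11) + (3 + 2*exp(-2*I*pi/5) + 2*exp(-4*I*pi/5) + exp(4*I*pi/5) + 3*exp(2*I*pi/5)) + (3 + 2*exp(-4*I*pi/5) + exp(-2*I*pi/5) + 3*exp(4*I*pi/5) + 2*exp(2*I*pi/5)) + (3 + 2*exp(-2*I*pi/5) + 3*exp(-4*I*pi/5) + exp(2*I*pi/5) + 2*exp(4*I*pi/5)) + (3 + 3*exp(-2*I*pi/5) + exp(-4*I*pi/5) + 2*exp(4*I*pi/5) + 2*exp(2*I*pi/5))] = 15/5 = 3
(Exp terms are combined using exp(i*s)*conj(exp(i*t)) = exp(i*(s-t)), and sums of them are collapsed using the identity that for every m > 1 the m distinct m-th roots of unity sum to 0, e.g. 1 + exp(2*I*pi/3) + exp(-2*I*pi/3) = 0.)
Dimension check: dim(rho) = sum (mult * dim) = 3*1 + 1*1 + 2*1 + 2*1 + 3*1 = 11 = chi_rho(e) = 11.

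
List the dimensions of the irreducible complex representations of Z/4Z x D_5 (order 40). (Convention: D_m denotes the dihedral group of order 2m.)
Dimensions: 1, 1, 1, 1, 1, 1, 1, 1, 2, 2, 2, 2, 2, 2, 2, 2

Solution. There are 16 irreducibles (= number of conjugacy classes). Their dimensions d_i satisfy sum d_i^2 = |G| = 40: 1 + 1 + 1 + 1 + 1 + 1 + 1 + 1 + 4 + 4 + 4 + 4 + 4 + 4 + 4 + 4 = 40. (For the product with Z/4Z: each of the 4 1-dim characters of Z/4Z tensors with each irrep of D_5, giving 4 copies of each D_5-dimension.)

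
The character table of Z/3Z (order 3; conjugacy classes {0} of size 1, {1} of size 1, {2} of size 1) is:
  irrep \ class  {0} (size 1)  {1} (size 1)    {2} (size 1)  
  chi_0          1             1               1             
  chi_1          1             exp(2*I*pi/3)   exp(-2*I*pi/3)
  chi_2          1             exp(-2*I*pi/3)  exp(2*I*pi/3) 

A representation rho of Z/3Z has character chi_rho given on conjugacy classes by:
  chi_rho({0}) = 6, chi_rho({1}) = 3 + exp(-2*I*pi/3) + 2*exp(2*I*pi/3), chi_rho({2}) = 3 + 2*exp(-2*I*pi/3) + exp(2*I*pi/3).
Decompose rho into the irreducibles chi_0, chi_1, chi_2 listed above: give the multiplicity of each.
Multiplicities: chi_0: 3, chi_1: 2, chi_2: 1.

Details: Use <chi_rho, chi> = (1/|G|) sum_C |C| * chi_rho(C) * conj(chi(C)) with |G| = 3 for each irreducible chi in the table:
  <chi_rho, chi_0> = (1/3)[1*(6)*conj(1) + 1*(3 + exp(-2*I*pi/3) + 2*exp(2*I*pi/3))*conj(1) + 1*(3 + 2*exp(-2*I*pi/3) + exp(2*I*pi/3))*conj(1)]
      = (1/3)[(6) + (3 + exp(-2*I*pi/3) + 2*exp(2*I*pi/3)) + (3 + 2*exp(-2*I*pi/3) + exp(2*I*pi/3))] = 9/3 = 3
  <chi_rho, chi_1> = (1/3)[1*(6)*conj(1) + 1*(3 + exp(-2*I*pi/3) + 2*exp(2*I*pi/3))*conj(exp(2*I*pi/3)) + 1*(3 + 2*exp(-2*I*pi/3) + exp(2*I*pi/3))*conj(exp(-2*I*pi/3))]
      = (1/3)[(6) + (2 + 3*exp(-2*I*pi/3) + exp(2*I*pi/3)) + (2 + exp(-2*I*pi/3) + 3*exp(2*I*pi/3))] = 6/3 = 2
  <chi_rho, chi_2> = (1/3)[1*(6)*conj(1) + 1*(3 + exp(-2*I*pi/3) + 2*exp(2*I*pi/3))*conj(exp(-2*I*pi/3)) + 1*(3 + 2*exp(-2*I*pi/3) + exp(2*I*pi/3))*conj(exp(2*I*pi/3))]
      = (1/3)[(6) + (1 + 2*exp(-2*I*pi/3) + 3*exp(2*I*pi/3)) + (1 + 3*exp(-2*I*pi/3) + 2*exp(2*I*pi/3))] = 3/3 = 1
(Exp terms are combined using exp(i*s)*conj(exp(i*t)) = exp(i*(s-t)), and sums of them are collapsed using the identity that for every m > 1 the m distinct m-th roots of unity sum to 0, e.g. 1 + exp(2*I*pi/3) + exp(-2*I*pi/3) = 0.)
Dimension check: dim(rho) = sum (mult * dim) = 3*1 + 2*1 + 1*1 = 6 = chi_rho(e) = 6.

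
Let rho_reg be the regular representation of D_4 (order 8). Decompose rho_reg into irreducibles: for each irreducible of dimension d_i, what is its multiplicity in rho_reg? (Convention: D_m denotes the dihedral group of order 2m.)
Each irreducible V_i of dimension d_i appears with multiplicity d_i, i.e. rho_reg = (direct sum over all irreducibles V_i) d_i V_i. The irreducible dimensions for D_4 are 1, 1, 1, 1, 2: 4 irreducibles of dimension 1, each with multiplicity 1; 1 irreducible of dimension 2, with multiplicity 2. Total dimension 4*1*1 + 1*2*2 = 8 = |G|.

General theorem: in the regular representation of a finite group G, each irreducible appears with multiplicity equal to its dimension. Check: dim(rho_reg) = sum d_i^2 = 1 + 1 + 1 + 1 + 4 = 8 = |G|.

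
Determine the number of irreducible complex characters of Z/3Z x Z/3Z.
9

Details: The number of irreducible complex representations of a finite group equals its number of conjugacy classes. Z/3Z x Z/3Z is abelian of order 9, so every element is its own conjugacy class: 9 classes, so Z/3Z x Z/3Z (order 9) has exactly 9 irreducible complex representations.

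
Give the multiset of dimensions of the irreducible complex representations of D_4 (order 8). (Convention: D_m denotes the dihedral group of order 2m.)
Dimensions: 1, 1, 1, 1, 2

Argument: There are 5 irreducibles (= number of conjugacy classes). Their dimensions d_i satisfy sum d_i^2 = |G| = 8: 1 + 1 + 1 + 1 + 4 = 8.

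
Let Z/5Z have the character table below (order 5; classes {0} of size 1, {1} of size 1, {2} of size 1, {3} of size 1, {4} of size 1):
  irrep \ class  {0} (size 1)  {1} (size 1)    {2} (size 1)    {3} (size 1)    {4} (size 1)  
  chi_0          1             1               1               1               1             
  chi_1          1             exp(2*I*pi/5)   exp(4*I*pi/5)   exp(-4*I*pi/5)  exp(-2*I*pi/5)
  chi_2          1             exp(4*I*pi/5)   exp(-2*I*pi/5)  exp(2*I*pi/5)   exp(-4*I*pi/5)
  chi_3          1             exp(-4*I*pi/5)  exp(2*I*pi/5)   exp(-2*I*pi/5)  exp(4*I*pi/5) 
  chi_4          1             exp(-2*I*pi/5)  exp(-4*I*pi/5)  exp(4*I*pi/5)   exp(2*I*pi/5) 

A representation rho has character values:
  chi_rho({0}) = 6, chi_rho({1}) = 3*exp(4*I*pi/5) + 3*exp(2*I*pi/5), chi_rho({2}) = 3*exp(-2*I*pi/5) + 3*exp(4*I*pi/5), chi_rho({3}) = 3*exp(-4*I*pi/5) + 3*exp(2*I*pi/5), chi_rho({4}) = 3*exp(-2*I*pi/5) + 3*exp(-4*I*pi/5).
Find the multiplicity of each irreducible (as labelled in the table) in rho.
Multiplicities: chi_0: 0, chi_1: 3, chi_2: 3, chi_3: 0, chi_4: 0.

Justification: Use <chi_rho, chi> = (1/|G|) sum_C |C| * chi_rho(C) * conj(chi(C)) with |G| = 5 for each irreducible chi in the table:
  <chi_rho, chi_0> = (1/5)[1*(6)*conj(1) + 1*(3*exp(4*I*pi/5) + 3*exp(2*I*pi/5))*conj(1) + 1*(3*exp(-2*I*pi/5) + 3*exp(4*I*pi/5))*conj(1) + 1*(3*exp(-4*I*pi/5) + 3*exp(2*I*pi/5))*conj(1) + 1*(3*exp(-2*I*pi/5) + 3*exp(-4*I*pi/5))*conj(1)]
      = (1/5)[(6) + (3*exp(4*I*pi/5) + 3*exp(2*I*pi/5)) + (3*exp(-2*I*pi/5) + 3*exp(4*I*pi/5)) + (3*exp(-4*I*pi/5) + 3*exp(2*I*pi/5)) + (3*exp(-2*I*pi/5) + 3*exp(-4*I*pi/5))] = 0/5 = 0
  <chi_rho, chi_1> = (1/5)[1*(6)*conj(1) + 1*(3*exp(4*I*pi/5) + 3*exp(2*I*pi/5))*conj(exp(2*I*pi/5)) + 1*(3*exp(-2*I*pi/5) + 3*exp(4*I*pi/5))*conj(exp(4*I*pi/5)) + 1*(3*exp(-4*I*pi/5) + 3*exp(2*I*pi/5))*conj(exp(-4*I*pi/5)) + 1*(3*exp(-2*I*pi/5) + 3*exp(-4*I*pi/5))*conj(exp(-2*I*pi/5))]
      = (1/5)[(6) + (3 + 3*exp(2*I*pi/5)) + (3 + 3*exp(4*I*pi/5)) + (3 + 3*exp(-4*I*pi/5)) + (3 + 3*exp(-2*I*pi/5))] = 15/5 = 3
  <chi_rho, chi_2> = (1/5)[1*(6)*conj(1) + 1*(3*exp(4*I*pi/5) + 3*exp(2*I*pi/5))*conj(exp(4*I*pi/5)) + 1*(3*exp(-2*I*pi/5) + 3*exp(4*I*pi/5))*conj(exp(-2*I*pi/5)) + 1*(3*exp(-4*I*pi/5) + 3*exp(2*I*pi/5))*conj(exp(2*I*pi/5)) + 1*(3*exp(-2*I*pi/5) + 3*exp(-4*I*pi/5))*conj(exp(-4*I*pi/5))]
      = (1/5)[(6) + (3 + 3*exp(-2*I*pi/5)) + (3 + 3*exp(-4*I*pi/5)) + (3 + 3*exp(4*I*pi/5)) + (3 + 3*exp(2*I*pi/5))] = 15/5 = 3
  <chi_rho, chi_3> = (1/5)[1*(6)*conj(1) + 1*(3*exp(4*I*pi/5) + 3*exp(2*I*pi/5))*conj(exp(-4*I*pi/5)) + 1*(3*exp(-2*I*pi/5) + 3*exp(4*I*pi/5))*conj(exp(2*I*pi/5)) + 1*(3*exp(-4*I*pi/5) + 3*exp(2*I*pi/5))*conj(exp(-2*I*pi/5)) + 1*(3*exp(-2*I*pi/5) + 3*exp(-4*I*pi/5))*conj(exp(4*I*pi/5))]
      = (1/5)[(6) + (3*exp(-2*I*pi/5) + 3*exp(-4*I*pi/5)) + (3*exp(-4*I*pi/5) + 3*exp(2*I*pi/5)) + (3*exp(-2*I*pi/5) + 3*exp(4*I*pi/5)) + (3*exp(4*I*pi/5) + 3*exp(2*I*pi/5))] = 0/5 = 0
  <chi_rho, chi_4> = (1/5)[1*(6)*conj(1) + 1*(3*exp(4*I*pi/5) + 3*exp(2*I*pi/5))*conj(exp(-2*I*pi/5)) + 1*(3*exp(-2*I*pi/5) + 3*exp(4*I*pi/5))*conj(exp(-4*I*pi/5)) + 1*(3*exp(-4*I*pi/5) + 3*exp(2*I*pi/5))*conj(exp(4*I*pi/5)) + 1*(3*exp(-2*I*pi/5) + 3*exp(-4*I*pi/5))*conj(exp(2*I*pi/5))]
      = (1/5)[(6) + (3*exp(-4*I*pi/5) + 3*exp(4*I*pi/5)) + (3*exp(-2*I*pi/5) + 3*exp(2*I*pi/5)) + (3*exp(-2*I*pi/5) + 3*exp(2*I*pi/5)) + (3*exp(-4*I*pi/5) + 3*exp(4*I*pi/5))] = 0/5 = 0
(Exp terms are combined using exp(i*s)*conj(exp(i*t)) = exp(i*(s-t)), and sums of them are collapsed using the identity that for every m > 1 the m distinct m-th roots of unity sum to 0, e.g. 1 + exp(2*I*pi/3) + exp(-2*I*pi/3) = 0.)
Dimension check: dim(rho) = sum (mult * dim) = 0*1 + 3*1 + 3*1 + 0*1 + 0*1 = 6 = chi_rho(e) = 6.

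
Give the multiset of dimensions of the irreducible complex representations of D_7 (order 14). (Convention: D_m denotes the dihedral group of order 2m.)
Dimensions: 1, 1, 2, 2, 2

Justification: There are 5 irreducibles (= number of conjugacy classes). Their dimensions d_i satisfy sum d_i^2 = |G| = 14: 1 + 1 + 4 + 4 + 4 = 14.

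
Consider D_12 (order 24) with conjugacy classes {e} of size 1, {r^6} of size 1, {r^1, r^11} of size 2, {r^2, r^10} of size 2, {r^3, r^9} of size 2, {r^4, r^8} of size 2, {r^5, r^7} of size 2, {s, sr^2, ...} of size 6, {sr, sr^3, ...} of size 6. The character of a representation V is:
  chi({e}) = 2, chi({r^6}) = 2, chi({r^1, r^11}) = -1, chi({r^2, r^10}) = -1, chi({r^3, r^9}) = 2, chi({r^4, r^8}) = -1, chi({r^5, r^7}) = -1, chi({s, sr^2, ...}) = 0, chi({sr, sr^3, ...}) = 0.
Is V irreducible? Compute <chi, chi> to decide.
Irreducible: <chi, chi> = 1.

Explanation: <chi, chi> = (1/|G|) sum_C |C| * |chi(C)|^2 = (1/24)[1*|2|^2 + 1*|2|^2 + 2*|-1|^2 + 2*|-1|^2 + 2*|2|^2 + 2*|-1|^2 + 2*|-1|^2 + 6*|0|^2 + 6*|0|^2]
  = (1/24)[(4) + (4) + (2) + (2) + (8) + (2) + (2) + (0) + (0)] = 24/24 = 1.
A character is irreducible iff <chi, chi> = 1, so this representation is irreducible.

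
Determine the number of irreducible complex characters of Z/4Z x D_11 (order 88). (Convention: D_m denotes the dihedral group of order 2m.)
28

The number of irreducible complex representations of a finite group equals its number of conjugacy classes. For a direct product, #classes(G x H) = #classes(G) * #classes(H). Z/4Z has 4 classes (abelian), D_11 has 7 classes, so 4 * 7 = 28, so Z/4Z x D_11 (order 88) has exactly 28 irreducible complex representations.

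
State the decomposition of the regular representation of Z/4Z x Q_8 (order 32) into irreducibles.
Each irreducible V_i of dimension d_i appears with multiplicity d_i, i.e. rho_reg = (direct sum over all irreducibles V_i) d_i V_i. The irreducible dimensions for Z/4Z x Q_8 are 1, 1, 1, 1, 1, 1, 1, 1, 1, 1, 1, 1, 1, 1, 1, 1, 2, 2, 2, 2: 16 irreducibles of dimension 1, each with multiplicity 1; 4 irreducibles of dimension 2, each with multiplicity 2. Total dimension 16*1*1 + 4*2*2 = 32 = |G|.

Why: General theorem: in the regular representation of a finite group G, each irreducible appears with multiplicity equal to its dimension. Check: dim(rho_reg) = sum d_i^2 = 1 + 1 + 1 + 1 + 1 + 1 + 1 + 1 + 1 + 1 + 1 + 1 + 1 + 1 + 1 + 1 + 4 + 4 + 4 + 4 = 32 = |G|.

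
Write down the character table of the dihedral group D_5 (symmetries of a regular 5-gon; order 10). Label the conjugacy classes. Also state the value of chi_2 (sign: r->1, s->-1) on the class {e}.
Conjugacy classes: {e} of size 1, {r^1, r^4} of size 2, {r^2, r^3} of size 2, {s, sr, ..., sr^4} of size 5.
Character table:
  irrep \ class              {e} (size 1)  {r^1, r^4} (size 2)  {r^2, r^3} (size 2)  {s, sr, ..., sr^4} (size 5)
  chi_1 (triv)               1             1                    1                    1                          
  chi_2 (sign: r->1, s->-1)  1             1                    1                    -1                         
  chi_3 (2d, j=1)            2             -1/2 + sqrt(5)/2     -sqrt(5)/2 - 1/2     0                          
  chi_4 (2d, j=2)            2             -sqrt(5)/2 - 1/2     -1/2 + sqrt(5)/2     0                          

Spot check: chi_2 (sign: r->1, s->-1) on {e} = 1.

Why: D_5 has order 2*5 = 10 with 4 conjugacy classes, hence 4 irreducibles. Sum of squared dims 1 + 1 + 4 + 4 = 10 = |G|. Linear characters come from the abelianisation; the 2-dimensional irreps have character r^k -> 2*cos(2*pi*j*k/5), reflections -> 0.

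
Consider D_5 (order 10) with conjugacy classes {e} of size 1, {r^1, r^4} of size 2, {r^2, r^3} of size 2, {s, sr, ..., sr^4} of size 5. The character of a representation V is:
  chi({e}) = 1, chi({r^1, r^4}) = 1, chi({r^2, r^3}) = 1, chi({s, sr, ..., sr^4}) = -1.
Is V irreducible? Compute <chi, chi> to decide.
Irreducible: <chi, chi> = 1.

Argument: <chi, chi> = (1/|G|) sum_C |C| * |chi(C)|^2 = (1/10)[1*|1|^2 + 2*|1|^2 + 2*|1|^2 + 5*|-1|^2]
  = (1/10)[(1) + (2) + (2) + (5)] = 10/10 = 1.
A character is irreducible iff <chi, chi> = 1, so this representation is irreducible.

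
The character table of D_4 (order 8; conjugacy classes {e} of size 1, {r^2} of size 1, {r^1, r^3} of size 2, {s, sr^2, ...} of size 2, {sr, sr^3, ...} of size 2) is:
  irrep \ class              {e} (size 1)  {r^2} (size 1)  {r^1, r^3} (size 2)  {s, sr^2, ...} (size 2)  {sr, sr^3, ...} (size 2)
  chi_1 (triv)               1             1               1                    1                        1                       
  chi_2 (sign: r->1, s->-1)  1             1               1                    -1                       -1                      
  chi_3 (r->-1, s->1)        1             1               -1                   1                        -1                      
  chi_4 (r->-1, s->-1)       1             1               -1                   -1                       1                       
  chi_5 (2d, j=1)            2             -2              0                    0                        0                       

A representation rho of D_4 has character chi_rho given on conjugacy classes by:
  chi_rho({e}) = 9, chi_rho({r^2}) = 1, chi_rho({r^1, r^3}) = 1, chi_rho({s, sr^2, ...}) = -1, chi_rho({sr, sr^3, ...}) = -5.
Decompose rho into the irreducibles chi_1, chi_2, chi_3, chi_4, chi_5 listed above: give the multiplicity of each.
Multiplicities: chi_1: 0, chi_2: 3, chi_3: 2, chi_4: 0, chi_5: 2.

Derivation: Use <chi_rho, chi> = (1/|G|) sum_C |C| * chi_rho(C) * conj(chi(C)) with |G| = 8 for each irreducible chi in the table:
  <chi_rho, chi_1> = (1/8)[1*(9)*conj(1) + 1*(1)*conj(1) + 2*(1)*conj(1) + 2*(-1)*conj(1) + 2*(-5)*conj(1)]
      = (1/8)[(9) + (1) + (2) + (-2) + (-10)] = 0/8 = 0
  <chi_rho, chi_2> = (1/8)[1*(9)*conj(1) + 1*(1)*conj(1) + 2*(1)*conj(1) + 2*(-1)*conj(-1) + 2*(-5)*conj(-1)]
      = (1/8)[(9) + (1) + (2) + (2) + (10)] = 24/8 = 3
  <chi_rho, chi_3> = (1/8)[1*(9)*conj(1) + 1*(1)*conj(1) + 2*(1)*conj(-1) + 2*(-1)*conj(1) + 2*(-5)*conj(-1)]
      = (1/8)[(9) + (1) + (-2) + (-2) + (10)] = 16/8 = 2
  <chi_rho, chi_4> = (1/8)[1*(9)*conj(1) + 1*(1)*conj(1) + 2*(1)*conj(-1) + 2*(-1)*conj(-1) + 2*(-5)*conj(1)]
      = (1/8)[(9) + (1) + (-2) + (2) + (-10)] = 0/8 = 0
  <chi_rho, chi_5> = (1/8)[1*(9)*conj(2) + 1*(1)*conj(-2) + 2*(1)*conj(0) + 2*(-1)*conj(0) + 2*(-5)*conj(0)]
      = (1/8)[(18) + (-2) + (0) + (0) + (0)] = 16/8 = 2
Dimension check: dim(rho) = sum (mult * dim) = 0*1 + 3*1 + 2*1 + 0*1 + 2*2 = 9 = chi_rho(e) = 9.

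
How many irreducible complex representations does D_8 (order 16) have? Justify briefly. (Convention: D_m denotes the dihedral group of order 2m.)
7

Proof sketch: The number of irreducible complex representations of a finite group equals its number of conjugacy classes. D_8 has 7 conjugacy classes (n/2 + 3 for n even), so D_8 (order 16) has exactly 7 irreducible complex representations.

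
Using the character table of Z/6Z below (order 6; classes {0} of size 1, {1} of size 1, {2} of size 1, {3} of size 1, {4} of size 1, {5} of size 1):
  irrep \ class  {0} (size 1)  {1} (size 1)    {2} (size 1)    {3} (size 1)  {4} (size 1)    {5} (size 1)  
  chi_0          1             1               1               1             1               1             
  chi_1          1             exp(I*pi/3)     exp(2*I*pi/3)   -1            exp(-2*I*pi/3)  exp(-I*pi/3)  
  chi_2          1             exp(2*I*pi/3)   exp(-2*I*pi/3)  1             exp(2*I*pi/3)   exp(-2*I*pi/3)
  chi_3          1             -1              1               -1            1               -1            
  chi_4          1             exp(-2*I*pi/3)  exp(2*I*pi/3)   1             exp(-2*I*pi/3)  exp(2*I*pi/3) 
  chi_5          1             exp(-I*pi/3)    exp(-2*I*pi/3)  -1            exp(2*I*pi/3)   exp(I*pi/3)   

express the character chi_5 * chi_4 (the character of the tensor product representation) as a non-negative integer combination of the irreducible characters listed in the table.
chi_5 tensor chi_4 = chi_3 (all other irreducibles have multiplicity 0).

The character of a tensor product is the pointwise product (chi_5 * chi_4)(C) = chi_5(C) * chi_4(C):
  {0}: (1)*(1), {1}: (exp(-I*pi/3))*(exp(-2*I*pi/3)), {2}: (exp(-2*I*pi/3))*(exp(2*I*pi/3)), {3}: (-1)*(1), {4}: (exp(2*I*pi/3))*(exp(-2*I*pi/3)), {5}: (exp(I*pi/3))*(exp(2*I*pi/3))
so (chi_5 * chi_4) takes values
  {0} -> 1, {1} -> -1, {2} -> 1, {3} -> -1, {4} -> 1, {5} -> -1.
Now take the inner product of this character with each irreducible chi from the table, <chi_5*chi_4, chi> = (1/6) sum_C |C| (chi_5*chi_4)(C) conj(chi(C)):
  <chi_5*chi_4, chi_0> = (1/6)[1*(1)*conj(1) + 1*(-1)*conj(1) + 1*(1)*conj(1) + 1*(-1)*conj(1) + 1*(1)*conj(1) + 1*(-1)*conj(1)]
      = (1/6)[(1) + (-1) + (1) + (-1) + (1) + (-1)] = 0/6 = 0
  <chi_5*chi_4, chi_1> = (1/6)[1*(1)*conj(1) + 1*(-1)*conj(exp(I*pi/3)) + 1*(1)*conj(exp(2*I*pi/3)) + 1*(-1)*conj(-1) + 1*(1)*conj(exp(-2*I*pi/3)) + 1*(-1)*conj(exp(-I*pi/3))]
      = (1/6)[(1) + (-exp(-I*pi/3)) + (exp(-2*I*pi/3)) + (1) + (exp(2*I*pi/3)) + (-exp(I*pi/3))] = 0/6 = 0
  <chi_5*chi_4, chi_2> = (1/6)[1*(1)*conj(1) + 1*(-1)*conj(exp(2*I*pi/3)) + 1*(1)*conj(exp(-2*I*pi/3)) + 1*(-1)*conj(1) + 1*(1)*conj(exp(2*I*pi/3)) + 1*(-1)*conj(exp(-2*I*pi/3))]
      = (1/6)[(1) + (-exp(-2*I*pi/3)) + (exp(2*I*pi/3)) + (-1) + (exp(-2*I*pi/3)) + (-exp(2*I*pi/3))] = 0/6 = 0
  <chi_5*chi_4, chi_3> = (1/6)[1*(1)*conj(1) + 1*(-1)*conj(-1) + 1*(1)*conj(1) + 1*(-1)*conj(-1) + 1*(1)*conj(1) + 1*(-1)*conj(-1)]
      = (1/6)[(1) + (1) + (1) + (1) + (1) + (1)] = 6/6 = 1
  <chi_5*chi_4, chi_4> = (1/6)[1*(1)*conj(1) + 1*(-1)*conj(exp(-2*I*pi/3)) + 1*(1)*conj(exp(2*I*pi/3)) + 1*(-1)*conj(1) + 1*(1)*conj(exp(-2*I*pi/3)) + 1*(-1)*conj(exp(2*I*pi/3))]
      = (1/6)[(1) + (-exp(2*I*pi/3)) + (exp(-2*I*pi/3)) + (-1) + (exp(2*I*pi/3)) + (-exp(-2*I*pi/3))] = 0/6 = 0
  <chi_5*chi_4, chi_5> = (1/6)[1*(1)*conj(1) + 1*(-1)*conj(exp(-I*pi/3)) + 1*(1)*conj(exp(-2*I*pi/3)) + 1*(-1)*conj(-1) + 1*(1)*conj(exp(2*I*pi/3)) + 1*(-1)*conj(exp(I*pi/3))]
      = (1/6)[(1) + (-exp(I*pi/3)) + (exp(2*I*pi/3)) + (1) + (exp(-2*I*pi/3)) + (-exp(-I*pi/3))] = 0/6 = 0
(Exp terms are combined using exp(i*s)*conj(exp(i*t)) = exp(i*(s-t)), and sums of them are collapsed using the identity that for every m > 1 the m distinct m-th roots of unity sum to 0, e.g. 1 + exp(2*I*pi/3) + exp(-2*I*pi/3) = 0.)
Hence the multiplicities are chi_3: 1. Dimension check: dim(chi_5)*dim(chi_4) = 1*1 = 1 and sum (mult * dim) = 1*1 = 1.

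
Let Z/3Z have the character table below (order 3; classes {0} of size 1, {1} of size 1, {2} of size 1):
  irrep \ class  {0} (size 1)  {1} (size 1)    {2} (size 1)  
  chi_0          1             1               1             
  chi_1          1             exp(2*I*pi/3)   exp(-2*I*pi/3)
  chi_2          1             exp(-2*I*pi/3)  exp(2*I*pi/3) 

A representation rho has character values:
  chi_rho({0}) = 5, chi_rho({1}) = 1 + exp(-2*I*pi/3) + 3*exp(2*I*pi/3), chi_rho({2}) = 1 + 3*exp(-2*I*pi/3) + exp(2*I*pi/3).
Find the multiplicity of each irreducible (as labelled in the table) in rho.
Multiplicities: chi_0: 1, chi_1: 3, chi_2: 1.

Use <chi_rho, chi> = (1/|G|) sum_C |C| * chi_rho(C) * conj(chi(C)) with |G| = 3 for each irreducible chi in the table:
  <chi_rho, chi_0> = (1/3)[1*(5)*conj(1) + 1*(1 + exp(-2*I*pi/3) + 3*exp(2*I*pi/3))*conj(1) + 1*(1 + 3*exp(-2*I*pi/3) + exp(2*I*pi/3))*conj(1)]
      = (1/3)[(5) + (1 + exp(-2*I*pi/3) + 3*exp(2*I*pi/3)) + (1 + 3*exp(-2*I*pi/3) + exp(2*I*pi/3))] = 3/3 = 1
  <chi_rho, chi_1> = (1/3)[1*(5)*conj(1) + 1*(1 + exp(-2*I*pi/3) + 3*exp(2*I*pi/3))*conj(exp(2*I*pi/3)) + 1*(1 + 3*exp(-2*I*pi/3) + exp(2*I*pi/3))*conj(exp(-2*I*pi/3))]
      = (1/3)[(5) + (2) + (2)] = 9/3 = 3
  <chi_rho, chi_2> = (1/3)[1*(5)*conj(1) + 1*(1 + exp(-2*I*pi/3) + 3*exp(2*I*pi/3))*conj(exp(-2*I*pi/3)) + 1*(1 + 3*exp(-2*I*pi/3) + exp(2*I*pi/3))*conj(exp(2*I*pi/3))]
      = (1/3)[(5) + (1 + 3*exp(-2*I*pi/3) + exp(2*I*pi/3)) + (1 + exp(-2*I*pi/3) + 3*exp(2*I*pi/3))] = 3/3 = 1
(Exp terms are combined using exp(i*s)*conj(exp(i*t)) = exp(i*(s-t)), and sums of them are collapsed using the identity that for every m > 1 the m distinct m-th roots of unity sum to 0, e.g. 1 + exp(2*I*pi/3) + exp(-2*I*pi/3) = 0.)
Dimension check: dim(rho) = sum (mult * dim) = 1*1 + 3*1 + 1*1 = 5 = chi_rho(e) = 5.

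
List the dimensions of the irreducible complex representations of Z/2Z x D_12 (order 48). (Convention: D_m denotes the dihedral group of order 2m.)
Dimensions: 1, 1, 1, 1, 1, 1, 1, 1, 2, 2, 2, 2, 2, 2, 2, 2, 2, 2

Why: There are 18 irreducibles (= number of conjugacy classes). Their dimensions d_i satisfy sum d_i^2 = |G| = 48: 1 + 1 + 1 + 1 + 1 + 1 + 1 + 1 + 4 + 4 + 4 + 4 + 4 + 4 + 4 + 4 + 4 + 4 = 48. (For the product with Z/2Z: each of the 2 1-dim characters of Z/2Z tensors with each irrep of D_12, giving 2 copies of each D_12-dimension.)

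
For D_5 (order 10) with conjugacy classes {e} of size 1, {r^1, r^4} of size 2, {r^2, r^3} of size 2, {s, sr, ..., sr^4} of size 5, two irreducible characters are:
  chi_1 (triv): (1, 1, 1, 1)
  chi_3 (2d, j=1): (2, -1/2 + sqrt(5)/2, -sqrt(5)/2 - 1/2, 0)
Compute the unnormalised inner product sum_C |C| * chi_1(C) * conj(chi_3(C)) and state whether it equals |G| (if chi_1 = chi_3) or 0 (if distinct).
Sum = 0; so <chi_1, chi_3> = 0 (distinct irreducibles are orthogonal).

Solution. Compute term by term over conjugacy classes (|C| * chi_1(C) * conj(chi_3(C))):
  1*(1)*conj(2) + 2*(1)*conj(-1/2 + sqrt(5)/2) + 2*(1)*conj(-sqrt(5)/2 - 1/2) + 5*(1)*conj(0)
  = (2) + (-1 + sqrt(5)) + (-sqrt(5) - 1) + (0)
  = 0.
Dividing by |G| = 10 gives 0/10 = 0, matching the row-orthogonality relation <chi_1, chi_3> = [chi_1 = chi_3].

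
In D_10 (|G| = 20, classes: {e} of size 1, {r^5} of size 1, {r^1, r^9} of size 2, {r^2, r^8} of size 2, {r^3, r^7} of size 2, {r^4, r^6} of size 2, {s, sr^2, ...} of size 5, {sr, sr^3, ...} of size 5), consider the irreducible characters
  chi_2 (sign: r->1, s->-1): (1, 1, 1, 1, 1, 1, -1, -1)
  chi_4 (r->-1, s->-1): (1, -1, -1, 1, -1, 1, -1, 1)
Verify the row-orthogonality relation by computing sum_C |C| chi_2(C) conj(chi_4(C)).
Sum = 0; so <chi_2, chi_4> = 0 (distinct irreducibles are orthogonal).

Why: Compute term by term over conjugacy classes (|C| * chi_2(C) * conj(chi_4(C))):
  1*(1)*conj(1) + 1*(1)*conj(-1) + 2*(1)*conj(-1) + 2*(1)*conj(1) + 2*(1)*conj(-1) + 2*(1)*conj(1) + 5*(-1)*conj(-1) + 5*(-1)*conj(1)
  = (1) + (-1) + (-2) + (2) + (-2) + (2) + (5) + (-5)
  = 0.
Dividing by |G| = 20 gives 0/20 = 0, matching the row-orthogonality relation <chi_2, chi_4> = [chi_2 = chi_4].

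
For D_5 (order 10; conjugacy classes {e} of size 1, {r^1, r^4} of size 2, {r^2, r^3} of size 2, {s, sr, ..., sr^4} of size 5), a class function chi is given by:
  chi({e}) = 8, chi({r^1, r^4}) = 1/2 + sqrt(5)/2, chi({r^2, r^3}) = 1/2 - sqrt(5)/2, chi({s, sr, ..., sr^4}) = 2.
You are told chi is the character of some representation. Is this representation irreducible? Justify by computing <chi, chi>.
Not irreducible (reducible): <chi, chi> = 9 > 1.

Details: <chi, chi> = (1/|G|) sum_C |C| * |chi(C)|^2 = (1/10)[1*|8|^2 + 2*|1/2 + sqrt(5)/2|^2 + 2*|1/2 - sqrt(5)/2|^2 + 5*|2|^2]
  = (1/10)[(64) + (sqrt(5) + 3) + (3 - sqrt(5)) + (20)] = 90/10 = 9.
A character is irreducible iff <chi, chi> = 1, so this representation is reducible.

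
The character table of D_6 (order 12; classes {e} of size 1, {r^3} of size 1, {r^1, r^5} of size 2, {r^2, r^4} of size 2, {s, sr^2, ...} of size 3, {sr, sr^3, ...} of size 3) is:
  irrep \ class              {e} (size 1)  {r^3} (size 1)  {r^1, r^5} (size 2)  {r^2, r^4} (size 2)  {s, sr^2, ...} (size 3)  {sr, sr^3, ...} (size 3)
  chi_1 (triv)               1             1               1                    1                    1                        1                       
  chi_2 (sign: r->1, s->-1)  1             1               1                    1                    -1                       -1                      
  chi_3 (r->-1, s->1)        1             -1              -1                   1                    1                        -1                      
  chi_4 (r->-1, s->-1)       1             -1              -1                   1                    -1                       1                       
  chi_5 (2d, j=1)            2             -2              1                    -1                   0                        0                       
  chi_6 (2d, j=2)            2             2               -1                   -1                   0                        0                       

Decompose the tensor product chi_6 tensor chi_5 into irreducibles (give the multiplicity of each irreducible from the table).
chi_6 tensor chi_5 = chi_3 + chi_4 + chi_5 (all other irreducibles have multiplicity 0).

Solution. The character of a tensor product is the pointwise product (chi_6 * chi_5)(C) = chi_6(C) * chi_5(C):
  {e}: (2)*(2), {r^3}: (2)*(-2), {r^1, r^5}: (-1)*(1), {r^2, r^4}: (-1)*(-1), {s, sr^2, ...}: (0)*(0), {sr, sr^3, ...}: (0)*(0)
so (chi_6 * chi_5) takes values
  {e} -> 4, {r^3} -> -4, {r^1, r^5} -> -1, {r^2, r^4} -> 1, {s, sr^2, ...} -> 0, {sr, sr^3, ...} -> 0.
Now take the inner product of this character with each irreducible chi from the table, <chi_6*chi_5, chi> = (1/12) sum_C |C| (chi_6*chi_5)(C) conj(chi(C)):
  <chi_6*chi_5, chi_1> = (1/12)[1*(4)*conj(1) + 1*(-4)*conj(1) + 2*(-1)*conj(1) + 2*(1)*conj(1) + 3*(0)*conj(1) + 3*(0)*conj(1)]
      = (1/12)[(4) + (-4) + (-2) + (2) + (0) + (0)] = 0/12 = 0
  <chi_6*chi_5, chi_2> = (1/12)[1*(4)*conj(1) + 1*(-4)*conj(1) + 2*(-1)*conj(1) + 2*(1)*conj(1) + 3*(0)*conj(-1) + 3*(0)*conj(-1)]
      = (1/12)[(4) + (-4) + (-2) + (2) + (0) + (0)] = 0/12 = 0
  <chi_6*chi_5, chi_3> = (1/12)[1*(4)*conj(1) + 1*(-4)*conj(-1) + 2*(-1)*conj(-1) + 2*(1)*conj(1) + 3*(0)*conj(1) + 3*(0)*conj(-1)]
      = (1/12)[(4) + (4) + (2) + (2) + (0) + (0)] = 12/12 = 1
  <chi_6*chi_5, chi_4> = (1/12)[1*(4)*conj(1) + 1*(-4)*conj(-1) + 2*(-1)*conj(-1) + 2*(1)*conj(1) + 3*(0)*conj(-1) + 3*(0)*conj(1)]
      = (1/12)[(4) + (4) + (2) + (2) + (0) + (0)] = 12/12 = 1
  <chi_6*chi_5, chi_5> = (1/12)[1*(4)*conj(2) + 1*(-4)*conj(-2) + 2*(-1)*conj(1) + 2*(1)*conj(-1) + 3*(0)*conj(0) + 3*(0)*conj(0)]
      = (1/12)[(8) + (8) + (-2) + (-2) + (0) + (0)] = 12/12 = 1
  <chi_6*chi_5, chi_6> = (1/12)[1*(4)*conj(2) + 1*(-4)*conj(2) + 2*(-1)*conj(-1) + 2*(1)*conj(-1) + 3*(0)*conj(0) + 3*(0)*conj(0)]
      = (1/12)[(8) + (-8) + (2) + (-2) + (0) + (0)] = 0/12 = 0
Hence the multiplicities are chi_3: 1, chi_4: 1, chi_5: 1. Dimension check: dim(chi_6)*dim(chi_5) = 2*2 = 4 and sum (mult * dim) = 1*1 + 1*1 + 1*2 = 4.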